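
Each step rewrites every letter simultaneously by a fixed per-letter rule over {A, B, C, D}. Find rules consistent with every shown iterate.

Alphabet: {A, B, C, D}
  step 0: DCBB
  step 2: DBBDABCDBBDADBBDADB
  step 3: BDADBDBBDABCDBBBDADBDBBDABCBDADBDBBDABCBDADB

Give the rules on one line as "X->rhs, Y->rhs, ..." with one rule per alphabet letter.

  step 2 ⇒ step 3: DBBDABCDBBDADBBDADB ⇒ BDA·DB·DB·BDA·BC·DB·B·BDA·DB·DB·BDA·BC·BDA·DB·DB·BDA·BC·BDA·DB
    A ↦ BC
    B ↦ DB
    C ↦ B
    D ↦ BDA

A->BC, B->DB, C->B, D->BDA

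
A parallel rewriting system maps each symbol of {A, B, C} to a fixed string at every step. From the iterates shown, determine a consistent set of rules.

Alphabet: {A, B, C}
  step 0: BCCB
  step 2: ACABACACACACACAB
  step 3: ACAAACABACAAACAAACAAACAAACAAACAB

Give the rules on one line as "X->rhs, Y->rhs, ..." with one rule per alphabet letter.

A->AC, B->AB, C->AA

  step 2 ⇒ step 3: ACABACACACACACAB ⇒ AC·AA·AC·AB·AC·AA·AC·AA·AC·AA·AC·AA·AC·AA·AC·AB
    A ↦ AC
    B ↦ AB
    C ↦ AA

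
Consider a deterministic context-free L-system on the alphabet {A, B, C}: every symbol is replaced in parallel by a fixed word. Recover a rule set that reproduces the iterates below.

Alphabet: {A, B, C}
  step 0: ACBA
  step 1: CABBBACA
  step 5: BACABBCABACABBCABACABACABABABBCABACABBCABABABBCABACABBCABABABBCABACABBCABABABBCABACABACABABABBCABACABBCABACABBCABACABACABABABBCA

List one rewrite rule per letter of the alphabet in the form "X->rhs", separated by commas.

A->CA, B->BA, C->BB

  step 0 ⇒ step 1: ACBA ⇒ CA·BB·BA·CA
    A ↦ CA
    B ↦ BA
    C ↦ BB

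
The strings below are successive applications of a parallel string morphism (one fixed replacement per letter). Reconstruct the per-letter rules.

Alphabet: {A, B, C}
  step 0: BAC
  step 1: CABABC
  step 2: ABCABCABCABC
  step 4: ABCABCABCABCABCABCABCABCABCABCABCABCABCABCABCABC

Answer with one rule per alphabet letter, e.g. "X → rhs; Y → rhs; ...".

  step 1 ⇒ step 2: CABABC ⇒ ABC·AB·C·AB·C·ABC
    A ↦ AB
    B ↦ C
    C ↦ ABC

A->AB, B->C, C->ABC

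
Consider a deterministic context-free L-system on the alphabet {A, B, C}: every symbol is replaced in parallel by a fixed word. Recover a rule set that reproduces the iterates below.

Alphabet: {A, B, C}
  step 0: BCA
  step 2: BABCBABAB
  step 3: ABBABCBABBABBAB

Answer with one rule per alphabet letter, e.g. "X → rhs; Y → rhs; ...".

  step 2 ⇒ step 3: BABCBABAB ⇒ AB·B·AB·CB·AB·B·AB·B·AB
    A ↦ B
    B ↦ AB
    C ↦ CB

A->B, B->AB, C->CB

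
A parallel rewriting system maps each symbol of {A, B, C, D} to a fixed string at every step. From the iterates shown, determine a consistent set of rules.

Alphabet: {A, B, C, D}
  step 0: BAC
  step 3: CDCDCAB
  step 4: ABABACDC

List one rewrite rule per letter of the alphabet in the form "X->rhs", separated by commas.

  step 3 ⇒ step 4: CDCDCAB ⇒ A·B·A·B·A·CD·C
    A ↦ CD
    B ↦ C
    C ↦ A
    D ↦ B

A->CD, B->C, C->A, D->B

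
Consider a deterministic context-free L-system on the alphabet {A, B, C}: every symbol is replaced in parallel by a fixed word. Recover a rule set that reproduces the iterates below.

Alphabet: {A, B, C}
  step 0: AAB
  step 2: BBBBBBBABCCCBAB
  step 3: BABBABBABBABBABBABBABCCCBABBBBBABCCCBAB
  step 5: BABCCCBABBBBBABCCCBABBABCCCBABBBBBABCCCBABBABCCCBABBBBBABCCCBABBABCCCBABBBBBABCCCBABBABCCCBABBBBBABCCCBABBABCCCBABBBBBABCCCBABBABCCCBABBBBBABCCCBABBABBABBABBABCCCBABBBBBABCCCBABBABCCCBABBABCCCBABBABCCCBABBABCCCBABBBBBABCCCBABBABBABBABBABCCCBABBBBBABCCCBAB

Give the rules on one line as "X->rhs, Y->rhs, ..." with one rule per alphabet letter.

A->CCC, B->BAB, C->B

  step 2 ⇒ step 3: BBBBBBBABCCCBAB ⇒ BAB·BAB·BAB·BAB·BAB·BAB·BAB·CCC·BAB·B·B·B·BAB·CCC·BAB
    A ↦ CCC
    B ↦ BAB
    C ↦ B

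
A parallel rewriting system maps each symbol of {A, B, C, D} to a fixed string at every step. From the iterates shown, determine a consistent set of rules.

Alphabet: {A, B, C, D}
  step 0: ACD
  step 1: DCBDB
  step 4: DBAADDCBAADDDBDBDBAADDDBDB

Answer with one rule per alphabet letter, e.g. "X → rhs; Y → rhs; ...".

A->D, B->AA, C->CB, D->DB

  step 0 ⇒ step 1: ACD ⇒ D·CB·DB
    A ↦ D
    C ↦ CB
    D ↦ DB
    B ↦ AA  (constrained at step 1)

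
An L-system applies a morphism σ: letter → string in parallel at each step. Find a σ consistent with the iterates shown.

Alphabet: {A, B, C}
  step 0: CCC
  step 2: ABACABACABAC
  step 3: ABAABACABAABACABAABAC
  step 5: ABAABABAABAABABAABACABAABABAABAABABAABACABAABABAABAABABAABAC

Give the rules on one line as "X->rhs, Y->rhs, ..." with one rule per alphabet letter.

A->AB, B->A, C->AC

  step 2 ⇒ step 3: ABACABACABAC ⇒ AB·A·AB·AC·AB·A·AB·AC·AB·A·AB·AC
    A ↦ AB
    B ↦ A
    C ↦ AC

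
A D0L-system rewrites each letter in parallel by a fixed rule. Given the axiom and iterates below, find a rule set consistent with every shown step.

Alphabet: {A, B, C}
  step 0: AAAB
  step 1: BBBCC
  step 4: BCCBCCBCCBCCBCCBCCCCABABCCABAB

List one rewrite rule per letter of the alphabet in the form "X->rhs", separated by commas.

  step 0 ⇒ step 1: AAAB ⇒ B·B·B·CC
    A ↦ B
    B ↦ CC
    C ↦ AB  (constrained at step 1)

A->B, B->CC, C->AB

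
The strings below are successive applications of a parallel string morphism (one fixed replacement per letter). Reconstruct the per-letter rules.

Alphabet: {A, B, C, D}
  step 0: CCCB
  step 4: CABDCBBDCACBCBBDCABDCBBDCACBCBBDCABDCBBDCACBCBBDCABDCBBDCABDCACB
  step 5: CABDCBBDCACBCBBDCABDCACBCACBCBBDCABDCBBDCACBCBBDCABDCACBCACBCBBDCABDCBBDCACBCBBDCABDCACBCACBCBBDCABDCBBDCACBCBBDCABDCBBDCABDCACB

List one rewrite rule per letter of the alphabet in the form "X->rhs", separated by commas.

A->BD, B->CB, C->CA, D->BD

  step 4 ⇒ step 5: CABDCBBDCACBCBBDCABDCBBDCACBCBBDCABDCBBDCACBCBBDCABDCBBDCABDCACB ⇒ CA·BD·CB·BD·CA·CB·CB·BD·CA·BD·CA·CB·CA·CB·CB·BD·CA·BD·CB·BD·CA·CB·CB·BD·CA·BD·CA·CB·CA·CB·CB·BD·CA·BD·CB·BD·CA·CB·CB·BD·CA·BD·CA·CB·CA·CB·CB·BD·CA·BD·CB·BD·CA·CB·CB·BD·CA·BD·CB·BD·CA·BD·CA·CB
    A ↦ BD
    B ↦ CB
    C ↦ CA
    D ↦ BD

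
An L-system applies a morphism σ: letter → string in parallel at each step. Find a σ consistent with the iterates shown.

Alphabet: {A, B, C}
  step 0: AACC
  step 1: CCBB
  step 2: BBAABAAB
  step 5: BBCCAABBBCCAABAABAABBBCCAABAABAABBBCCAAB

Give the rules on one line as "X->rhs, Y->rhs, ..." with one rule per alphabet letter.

  step 1 ⇒ step 2: CCBB ⇒ B·B·AAB·AAB
    B ↦ AAB
    C ↦ B
  step 0 ⇒ step 1: AACC ⇒ C·C·B·B
    A ↦ C

A->C, B->AAB, C->B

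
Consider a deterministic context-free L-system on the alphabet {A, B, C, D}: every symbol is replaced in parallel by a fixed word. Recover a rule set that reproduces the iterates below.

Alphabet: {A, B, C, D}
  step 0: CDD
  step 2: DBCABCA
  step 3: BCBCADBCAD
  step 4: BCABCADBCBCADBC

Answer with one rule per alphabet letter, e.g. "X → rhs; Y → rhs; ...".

A->D, B->BC, C->A, D->BC

  step 3 ⇒ step 4: BCBCADBCAD ⇒ BC·A·BC·A·D·BC·BC·A·D·BC
    A ↦ D
    B ↦ BC
    C ↦ A
    D ↦ BC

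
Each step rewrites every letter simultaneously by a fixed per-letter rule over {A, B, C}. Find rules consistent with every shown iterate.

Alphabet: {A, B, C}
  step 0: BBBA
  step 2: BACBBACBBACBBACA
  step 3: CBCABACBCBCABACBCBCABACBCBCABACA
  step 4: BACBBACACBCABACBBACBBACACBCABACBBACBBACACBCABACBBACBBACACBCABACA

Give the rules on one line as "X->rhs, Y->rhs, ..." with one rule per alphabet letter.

  step 3 ⇒ step 4: CBCABACBCBCABACBCBCABACBCBCABACA ⇒ BA·CB·BA·CA·CB·CA·BA·CB·BA·CB·BA·CA·CB·CA·BA·CB·BA·CB·BA·CA·CB·CA·BA·CB·BA·CB·BA·CA·CB·CA·BA·CA
    A ↦ CA
    B ↦ CB
    C ↦ BA

A->CA, B->CB, C->BA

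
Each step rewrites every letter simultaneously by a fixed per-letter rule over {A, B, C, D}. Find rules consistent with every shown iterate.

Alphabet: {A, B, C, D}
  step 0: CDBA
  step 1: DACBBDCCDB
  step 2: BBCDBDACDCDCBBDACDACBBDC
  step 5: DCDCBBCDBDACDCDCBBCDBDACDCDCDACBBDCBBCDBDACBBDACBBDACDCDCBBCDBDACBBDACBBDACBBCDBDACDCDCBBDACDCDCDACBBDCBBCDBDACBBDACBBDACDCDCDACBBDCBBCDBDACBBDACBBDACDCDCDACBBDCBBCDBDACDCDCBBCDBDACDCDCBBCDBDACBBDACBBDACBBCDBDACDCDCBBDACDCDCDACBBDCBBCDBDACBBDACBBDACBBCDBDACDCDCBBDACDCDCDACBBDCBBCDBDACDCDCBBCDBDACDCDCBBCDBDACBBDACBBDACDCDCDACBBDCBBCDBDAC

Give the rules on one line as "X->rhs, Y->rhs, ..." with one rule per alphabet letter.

  step 1 ⇒ step 2: DACBBDCCDB ⇒ BB·CDB·DAC·DC·DC·BB·DAC·DAC·BB·DC
    A ↦ CDB
    B ↦ DC
    C ↦ DAC
    D ↦ BB

A->CDB, B->DC, C->DAC, D->BB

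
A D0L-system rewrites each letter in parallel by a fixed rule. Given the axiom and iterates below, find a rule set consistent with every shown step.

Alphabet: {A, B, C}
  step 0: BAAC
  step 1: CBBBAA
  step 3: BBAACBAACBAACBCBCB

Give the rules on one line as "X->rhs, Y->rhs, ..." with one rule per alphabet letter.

  step 0 ⇒ step 1: BAAC ⇒ CB·B·B·AA
    A ↦ B
    B ↦ CB
    C ↦ AA

A->B, B->CB, C->AA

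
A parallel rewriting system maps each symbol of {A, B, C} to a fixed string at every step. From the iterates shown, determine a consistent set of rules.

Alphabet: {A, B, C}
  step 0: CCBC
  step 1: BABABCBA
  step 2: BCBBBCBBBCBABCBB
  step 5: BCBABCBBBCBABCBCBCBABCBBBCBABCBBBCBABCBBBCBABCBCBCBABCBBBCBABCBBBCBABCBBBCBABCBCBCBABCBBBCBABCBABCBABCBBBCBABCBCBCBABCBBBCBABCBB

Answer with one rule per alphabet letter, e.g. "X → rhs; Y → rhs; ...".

  step 1 ⇒ step 2: BABABCBA ⇒ BC·BB·BC·BB·BC·BA·BC·BB
    A ↦ BB
    B ↦ BC
    C ↦ BA

A->BB, B->BC, C->BA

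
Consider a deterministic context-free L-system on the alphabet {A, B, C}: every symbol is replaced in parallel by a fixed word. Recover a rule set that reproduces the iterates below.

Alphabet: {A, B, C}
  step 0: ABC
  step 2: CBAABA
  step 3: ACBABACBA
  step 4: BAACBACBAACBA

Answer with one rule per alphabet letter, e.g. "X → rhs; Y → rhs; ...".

  step 3 ⇒ step 4: ACBABACBA ⇒ BA·A·C·BA·C·BA·A·C·BA
    A ↦ BA
    B ↦ C
    C ↦ A

A->BA, B->C, C->A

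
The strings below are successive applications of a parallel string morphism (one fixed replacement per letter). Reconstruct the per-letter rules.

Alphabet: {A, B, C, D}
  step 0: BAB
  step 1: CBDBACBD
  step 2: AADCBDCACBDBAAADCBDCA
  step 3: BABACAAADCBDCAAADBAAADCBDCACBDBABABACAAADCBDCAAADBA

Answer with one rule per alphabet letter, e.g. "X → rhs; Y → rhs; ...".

A->BA, B->CBD, C->AAD, D->CA

  step 2 ⇒ step 3: AADCBDCACBDBAAADCBDCA ⇒ BA·BA·CA·AAD·CBD·CA·AAD·BA·AAD·CBD·CA·CBD·BA·BA·BA·CA·AAD·CBD·CA·AAD·BA
    A ↦ BA
    B ↦ CBD
    C ↦ AAD
    D ↦ CA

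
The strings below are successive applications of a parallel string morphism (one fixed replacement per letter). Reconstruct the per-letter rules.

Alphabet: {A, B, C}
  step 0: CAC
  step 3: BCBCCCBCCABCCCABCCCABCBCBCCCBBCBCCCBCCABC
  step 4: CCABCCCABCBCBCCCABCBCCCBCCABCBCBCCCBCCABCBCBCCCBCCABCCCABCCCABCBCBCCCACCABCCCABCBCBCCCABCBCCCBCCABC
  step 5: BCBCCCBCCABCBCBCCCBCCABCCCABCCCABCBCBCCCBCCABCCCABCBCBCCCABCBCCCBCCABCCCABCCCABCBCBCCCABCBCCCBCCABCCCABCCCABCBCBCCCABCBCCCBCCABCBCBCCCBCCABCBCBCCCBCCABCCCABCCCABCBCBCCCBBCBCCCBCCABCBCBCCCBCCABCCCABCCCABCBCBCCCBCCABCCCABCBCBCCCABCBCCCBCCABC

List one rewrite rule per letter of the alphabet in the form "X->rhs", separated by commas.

A->CCB, B->CCA, C->BC

  step 4 ⇒ step 5: CCABCCCABCBCBCCCABCBCCCBCCABCBCBCCCBCCABCBCBCCCBCCABCCCABCCCABCBCBCCCACCABCCCABCBCBCCCABCBCCCBCCABC ⇒ BC·BC·CCB·CCA·BC·BC·BC·CCB·CCA·BC·CCA·BC·CCA·BC·BC·BC·CCB·CCA·BC·CCA·BC·BC·BC·CCA·BC·BC·CCB·CCA·BC·CCA·BC·CCA·BC·BC·BC·CCA·BC·BC·CCB·CCA·BC·CCA·BC·CCA·BC·BC·BC·CCA·BC·BC·CCB·CCA·BC·BC·BC·CCB·CCA·BC·BC·BC·CCB·CCA·BC·CCA·BC·CCA·BC·BC·BC·CCB·BC·BC·CCB·CCA·BC·BC·BC·CCB·CCA·BC·CCA·BC·CCA·BC·BC·BC·CCB·CCA·BC·CCA·BC·BC·BC·CCA·BC·BC·CCB·CCA·BC
    A ↦ CCB
    B ↦ CCA
    C ↦ BC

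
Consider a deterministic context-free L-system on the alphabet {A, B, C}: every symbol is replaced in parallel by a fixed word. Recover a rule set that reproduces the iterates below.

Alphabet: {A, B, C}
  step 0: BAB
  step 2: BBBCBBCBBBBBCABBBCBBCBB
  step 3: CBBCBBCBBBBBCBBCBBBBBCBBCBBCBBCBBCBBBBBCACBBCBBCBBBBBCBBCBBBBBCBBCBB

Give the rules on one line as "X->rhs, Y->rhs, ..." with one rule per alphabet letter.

A->CA, B->CBB, C->BBB

  step 2 ⇒ step 3: BBBCBBCBBBBBCABBBCBBCBB ⇒ CBB·CBB·CBB·BBB·CBB·CBB·BBB·CBB·CBB·CBB·CBB·CBB·BBB·CA·CBB·CBB·CBB·BBB·CBB·CBB·BBB·CBB·CBB
    A ↦ CA
    B ↦ CBB
    C ↦ BBB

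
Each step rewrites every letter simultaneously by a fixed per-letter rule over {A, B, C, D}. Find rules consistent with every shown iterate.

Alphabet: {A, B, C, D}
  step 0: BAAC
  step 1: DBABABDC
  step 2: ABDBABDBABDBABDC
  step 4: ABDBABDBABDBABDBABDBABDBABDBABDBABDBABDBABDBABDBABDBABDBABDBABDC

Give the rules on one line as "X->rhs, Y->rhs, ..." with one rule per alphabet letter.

A->AB, B->DB, C->DC, D->AB

  step 1 ⇒ step 2: DBABABDC ⇒ AB·DB·AB·DB·AB·DB·AB·DC
    A ↦ AB
    B ↦ DB
    C ↦ DC
    D ↦ AB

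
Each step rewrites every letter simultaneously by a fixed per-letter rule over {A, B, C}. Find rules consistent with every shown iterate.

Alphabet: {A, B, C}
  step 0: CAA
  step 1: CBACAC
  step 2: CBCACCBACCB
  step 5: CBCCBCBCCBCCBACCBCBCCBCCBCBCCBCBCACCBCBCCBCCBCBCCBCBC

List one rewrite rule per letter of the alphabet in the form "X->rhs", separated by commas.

A->AC, B->C, C->CB

  step 1 ⇒ step 2: CBACAC ⇒ CB·C·AC·CB·AC·CB
    A ↦ AC
    B ↦ C
    C ↦ CB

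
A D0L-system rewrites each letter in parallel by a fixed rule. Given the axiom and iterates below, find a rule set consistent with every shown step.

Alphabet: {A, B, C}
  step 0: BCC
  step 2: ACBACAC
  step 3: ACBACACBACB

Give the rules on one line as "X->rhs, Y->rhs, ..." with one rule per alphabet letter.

A->AC, B->AC, C->B

  step 2 ⇒ step 3: ACBACAC ⇒ AC·B·AC·AC·B·AC·B
    A ↦ AC
    B ↦ AC
    C ↦ B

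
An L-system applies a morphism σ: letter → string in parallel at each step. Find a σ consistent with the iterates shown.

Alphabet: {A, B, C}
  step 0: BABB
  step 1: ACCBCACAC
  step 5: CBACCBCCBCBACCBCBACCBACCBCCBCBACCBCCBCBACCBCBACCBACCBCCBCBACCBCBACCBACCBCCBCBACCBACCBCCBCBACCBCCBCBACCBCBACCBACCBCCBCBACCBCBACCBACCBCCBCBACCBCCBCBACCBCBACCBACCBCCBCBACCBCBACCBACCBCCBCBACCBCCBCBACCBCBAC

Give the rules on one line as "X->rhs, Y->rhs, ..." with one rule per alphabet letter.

A->CBC, B->AC, C->CB

  step 0 ⇒ step 1: BABB ⇒ AC·CBC·AC·AC
    A ↦ CBC
    B ↦ AC
    C ↦ CB  (constrained at step 1)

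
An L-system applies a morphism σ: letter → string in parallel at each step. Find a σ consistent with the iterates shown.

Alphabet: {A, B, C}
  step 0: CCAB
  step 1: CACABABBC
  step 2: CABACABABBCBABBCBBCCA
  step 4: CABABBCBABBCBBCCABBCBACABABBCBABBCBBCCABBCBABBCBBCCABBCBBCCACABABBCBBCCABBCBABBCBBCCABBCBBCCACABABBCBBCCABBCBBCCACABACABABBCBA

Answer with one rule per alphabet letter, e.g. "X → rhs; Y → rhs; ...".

A->BA, B->BBC, C->CA

  step 1 ⇒ step 2: CACABABBC ⇒ CA·BA·CA·BA·BBC·BA·BBC·BBC·CA
    A ↦ BA
    B ↦ BBC
    C ↦ CA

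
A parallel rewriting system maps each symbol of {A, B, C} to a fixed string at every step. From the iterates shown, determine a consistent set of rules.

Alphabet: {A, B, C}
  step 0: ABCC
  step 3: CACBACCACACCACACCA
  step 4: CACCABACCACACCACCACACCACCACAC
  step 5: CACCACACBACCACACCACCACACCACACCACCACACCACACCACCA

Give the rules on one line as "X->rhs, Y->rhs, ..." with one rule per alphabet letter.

A->C, B->BA, C->CA

  step 4 ⇒ step 5: CACCABACCACACCACCACACCACCACAC ⇒ CA·C·CA·CA·C·BA·C·CA·CA·C·CA·C·CA·CA·C·CA·CA·C·CA·C·CA·CA·C·CA·CA·C·CA·C·CA
    A ↦ C
    B ↦ BA
    C ↦ CA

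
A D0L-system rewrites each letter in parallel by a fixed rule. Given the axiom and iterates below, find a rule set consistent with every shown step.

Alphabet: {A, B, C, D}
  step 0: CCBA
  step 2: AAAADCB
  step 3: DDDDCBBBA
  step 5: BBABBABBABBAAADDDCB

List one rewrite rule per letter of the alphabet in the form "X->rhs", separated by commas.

  step 2 ⇒ step 3: AAAADCB ⇒ D·D·D·D·CB·BB·A
    A ↦ D
    B ↦ A
    C ↦ BB
    D ↦ CB

A->D, B->A, C->BB, D->CB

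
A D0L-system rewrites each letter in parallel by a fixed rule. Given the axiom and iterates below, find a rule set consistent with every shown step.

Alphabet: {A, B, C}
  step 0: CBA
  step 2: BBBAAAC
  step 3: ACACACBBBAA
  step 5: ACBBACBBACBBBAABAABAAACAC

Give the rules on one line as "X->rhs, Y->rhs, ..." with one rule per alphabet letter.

  step 2 ⇒ step 3: BBBAAAC ⇒ AC·AC·AC·B·B·B·AA
    A ↦ B
    B ↦ AC
    C ↦ AA

A->B, B->AC, C->AA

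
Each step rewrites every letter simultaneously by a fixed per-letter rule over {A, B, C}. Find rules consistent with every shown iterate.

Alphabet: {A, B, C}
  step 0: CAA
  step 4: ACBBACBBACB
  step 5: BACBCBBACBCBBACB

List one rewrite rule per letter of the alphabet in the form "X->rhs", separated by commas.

A->B, B->CB, C->A

  step 4 ⇒ step 5: ACBBACBBACB ⇒ B·A·CB·CB·B·A·CB·CB·B·A·CB
    A ↦ B
    B ↦ CB
    C ↦ A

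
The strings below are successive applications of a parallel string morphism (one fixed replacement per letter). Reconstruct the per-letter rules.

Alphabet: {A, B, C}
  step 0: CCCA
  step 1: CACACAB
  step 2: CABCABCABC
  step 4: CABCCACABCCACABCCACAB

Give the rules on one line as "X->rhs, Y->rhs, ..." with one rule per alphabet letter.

A->B, B->C, C->CA

  step 1 ⇒ step 2: CACACAB ⇒ CA·B·CA·B·CA·B·C
    A ↦ B
    B ↦ C
    C ↦ CA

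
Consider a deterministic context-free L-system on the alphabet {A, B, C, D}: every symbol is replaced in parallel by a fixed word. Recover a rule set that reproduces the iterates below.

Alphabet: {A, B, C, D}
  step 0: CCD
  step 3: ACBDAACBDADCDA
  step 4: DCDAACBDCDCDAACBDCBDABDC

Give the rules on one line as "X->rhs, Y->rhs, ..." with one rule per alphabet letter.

  step 3 ⇒ step 4: ACBDAACBDADCDA ⇒ DC·DA·AC·B·DC·DC·DA·AC·B·DC·B·DA·B·DC
    A ↦ DC
    B ↦ AC
    C ↦ DA
    D ↦ B

A->DC, B->AC, C->DA, D->B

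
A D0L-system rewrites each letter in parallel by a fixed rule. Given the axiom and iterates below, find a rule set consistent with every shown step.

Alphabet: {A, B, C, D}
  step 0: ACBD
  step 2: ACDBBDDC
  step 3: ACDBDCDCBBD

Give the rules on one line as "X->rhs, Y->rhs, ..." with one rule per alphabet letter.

  step 2 ⇒ step 3: ACDBBDDC ⇒ AC·D·B·DC·DC·B·B·D
    A ↦ AC
    B ↦ DC
    C ↦ D
    D ↦ B

A->AC, B->DC, C->D, D->B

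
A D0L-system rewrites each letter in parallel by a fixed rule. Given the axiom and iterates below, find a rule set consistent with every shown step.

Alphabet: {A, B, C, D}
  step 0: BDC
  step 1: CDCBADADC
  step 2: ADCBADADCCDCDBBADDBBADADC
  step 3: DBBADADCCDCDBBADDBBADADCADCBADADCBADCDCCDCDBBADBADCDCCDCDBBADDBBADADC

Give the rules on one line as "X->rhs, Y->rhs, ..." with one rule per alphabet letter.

A->DB, B->CDC, C->ADC, D->BAD

  step 2 ⇒ step 3: ADCBADADCCDCDBBADDBBADADC ⇒ DB·BAD·ADC·CDC·DB·BAD·DB·BAD·ADC·ADC·BAD·ADC·BAD·CDC·CDC·DB·BAD·BAD·CDC·CDC·DB·BAD·DB·BAD·ADC
    A ↦ DB
    B ↦ CDC
    C ↦ ADC
    D ↦ BAD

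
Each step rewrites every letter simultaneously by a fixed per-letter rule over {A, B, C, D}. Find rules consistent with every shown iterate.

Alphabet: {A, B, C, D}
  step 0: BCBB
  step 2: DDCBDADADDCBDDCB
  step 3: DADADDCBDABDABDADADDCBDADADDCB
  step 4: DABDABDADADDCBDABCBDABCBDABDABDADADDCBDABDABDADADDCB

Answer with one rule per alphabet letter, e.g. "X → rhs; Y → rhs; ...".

  step 3 ⇒ step 4: DADADDCBDABDABDADADDCBDADADDCB ⇒ DA·B·DA·B·DA·DA·DD·CB·DA·B·CB·DA·B·CB·DA·B·DA·B·DA·DA·DD·CB·DA·B·DA·B·DA·DA·DD·CB
    A ↦ B
    B ↦ CB
    C ↦ DD
    D ↦ DA

A->B, B->CB, C->DD, D->DA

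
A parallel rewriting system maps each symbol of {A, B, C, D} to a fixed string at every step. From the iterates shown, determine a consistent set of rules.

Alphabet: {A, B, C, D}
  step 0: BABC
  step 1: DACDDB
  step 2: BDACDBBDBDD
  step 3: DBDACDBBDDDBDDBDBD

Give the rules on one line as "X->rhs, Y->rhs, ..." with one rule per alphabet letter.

A->AC, B->D, C->DB, D->BD

  step 2 ⇒ step 3: BDACDBBDBDD ⇒ D·BD·AC·DB·BD·D·D·BD·D·BD·BD
    A ↦ AC
    B ↦ D
    C ↦ DB
    D ↦ BD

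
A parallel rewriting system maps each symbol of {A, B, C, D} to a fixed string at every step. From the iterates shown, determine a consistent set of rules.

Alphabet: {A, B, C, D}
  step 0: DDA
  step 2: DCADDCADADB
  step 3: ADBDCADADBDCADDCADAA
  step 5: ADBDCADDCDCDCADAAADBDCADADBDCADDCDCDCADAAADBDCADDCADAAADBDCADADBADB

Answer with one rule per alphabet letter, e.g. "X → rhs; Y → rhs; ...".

  step 2 ⇒ step 3: DCADDCADADB ⇒ AD·B·DC·AD·AD·B·DC·AD·DC·AD·AA
    A ↦ DC
    B ↦ AA
    C ↦ B
    D ↦ AD

A->DC, B->AA, C->B, D->AD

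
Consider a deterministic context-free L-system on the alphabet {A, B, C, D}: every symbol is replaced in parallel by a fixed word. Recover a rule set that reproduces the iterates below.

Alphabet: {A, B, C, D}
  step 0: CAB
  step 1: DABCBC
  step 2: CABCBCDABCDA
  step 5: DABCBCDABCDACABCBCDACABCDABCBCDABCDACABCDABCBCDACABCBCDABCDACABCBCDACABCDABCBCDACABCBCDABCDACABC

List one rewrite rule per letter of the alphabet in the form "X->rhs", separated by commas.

A->BC, B->BC, C->DA, D->CA

  step 1 ⇒ step 2: DABCBC ⇒ CA·BC·BC·DA·BC·DA
    A ↦ BC
    B ↦ BC
    C ↦ DA
    D ↦ CA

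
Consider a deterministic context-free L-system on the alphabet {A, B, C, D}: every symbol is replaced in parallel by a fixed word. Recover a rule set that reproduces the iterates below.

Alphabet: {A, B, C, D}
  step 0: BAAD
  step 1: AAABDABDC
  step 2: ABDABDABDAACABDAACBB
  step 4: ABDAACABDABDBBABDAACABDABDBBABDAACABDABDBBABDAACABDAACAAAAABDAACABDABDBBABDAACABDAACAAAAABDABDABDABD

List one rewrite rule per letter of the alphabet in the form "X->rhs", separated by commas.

A->ABD, B->AA, C->BB, D->C

  step 1 ⇒ step 2: AAABDABDC ⇒ ABD·ABD·ABD·AA·C·ABD·AA·C·BB
    A ↦ ABD
    B ↦ AA
    C ↦ BB
    D ↦ C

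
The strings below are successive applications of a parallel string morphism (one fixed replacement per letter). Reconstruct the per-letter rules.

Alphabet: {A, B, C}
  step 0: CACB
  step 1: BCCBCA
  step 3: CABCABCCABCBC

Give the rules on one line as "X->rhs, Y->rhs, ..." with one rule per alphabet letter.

  step 0 ⇒ step 1: CACB ⇒ BC·C·BC·A
    A ↦ C
    B ↦ A
    C ↦ BC

A->C, B->A, C->BC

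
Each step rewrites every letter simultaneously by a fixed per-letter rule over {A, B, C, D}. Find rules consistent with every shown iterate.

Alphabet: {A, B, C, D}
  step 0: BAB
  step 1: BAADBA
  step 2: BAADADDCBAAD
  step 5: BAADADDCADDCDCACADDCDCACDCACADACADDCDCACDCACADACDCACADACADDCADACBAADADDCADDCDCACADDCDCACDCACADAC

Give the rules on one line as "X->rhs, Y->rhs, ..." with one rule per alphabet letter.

A->AD, B->BA, C->AC, D->DC

  step 1 ⇒ step 2: BAADBA ⇒ BA·AD·AD·DC·BA·AD
    A ↦ AD
    B ↦ BA
    D ↦ DC
    C ↦ AC  (constrained at step 2)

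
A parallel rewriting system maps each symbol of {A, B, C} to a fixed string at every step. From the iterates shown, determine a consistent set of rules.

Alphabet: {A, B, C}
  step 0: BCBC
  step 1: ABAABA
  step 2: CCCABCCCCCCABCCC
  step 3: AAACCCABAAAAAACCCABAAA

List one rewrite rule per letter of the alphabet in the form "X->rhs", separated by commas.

A->CCC, B->AB, C->A

  step 2 ⇒ step 3: CCCABCCCCCCABCCC ⇒ A·A·A·CCC·AB·A·A·A·A·A·A·CCC·AB·A·A·A
    A ↦ CCC
    B ↦ AB
    C ↦ A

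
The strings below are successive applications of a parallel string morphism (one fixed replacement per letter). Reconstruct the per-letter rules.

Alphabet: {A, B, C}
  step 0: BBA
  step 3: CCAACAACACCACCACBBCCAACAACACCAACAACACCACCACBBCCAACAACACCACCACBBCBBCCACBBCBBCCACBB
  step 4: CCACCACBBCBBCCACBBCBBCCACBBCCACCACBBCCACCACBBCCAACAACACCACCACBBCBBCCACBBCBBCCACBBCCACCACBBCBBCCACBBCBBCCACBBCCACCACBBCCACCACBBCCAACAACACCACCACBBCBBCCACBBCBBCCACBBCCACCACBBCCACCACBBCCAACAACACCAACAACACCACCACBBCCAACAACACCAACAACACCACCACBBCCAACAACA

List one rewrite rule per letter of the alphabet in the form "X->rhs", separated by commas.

A->CBB, B->ACA, C->CCA

  step 3 ⇒ step 4: CCAACAACACCACCACBBCCAACAACACCAACAACACCACCACBBCCAACAACACCACCACBBCBBCCACBBCBBCCACBB ⇒ CCA·CCA·CBB·CBB·CCA·CBB·CBB·CCA·CBB·CCA·CCA·CBB·CCA·CCA·CBB·CCA·ACA·ACA·CCA·CCA·CBB·CBB·CCA·CBB·CBB·CCA·CBB·CCA·CCA·CBB·CBB·CCA·CBB·CBB·CCA·CBB·CCA·CCA·CBB·CCA·CCA·CBB·CCA·ACA·ACA·CCA·CCA·CBB·CBB·CCA·CBB·CBB·CCA·CBB·CCA·CCA·CBB·CCA·CCA·CBB·CCA·ACA·ACA·CCA·ACA·ACA·CCA·CCA·CBB·CCA·ACA·ACA·CCA·ACA·ACA·CCA·CCA·CBB·CCA·ACA·ACA
    A ↦ CBB
    B ↦ ACA
    C ↦ CCA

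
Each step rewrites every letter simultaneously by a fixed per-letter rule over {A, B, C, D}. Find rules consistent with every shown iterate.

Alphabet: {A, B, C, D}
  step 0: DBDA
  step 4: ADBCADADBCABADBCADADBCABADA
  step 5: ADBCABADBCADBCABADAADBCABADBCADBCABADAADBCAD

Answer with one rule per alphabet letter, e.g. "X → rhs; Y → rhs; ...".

  step 4 ⇒ step 5: ADBCADADBCABADBCADADBCABADA ⇒ AD·BC·A·B·AD·BC·AD·BC·A·B·AD·A·AD·BC·A·B·AD·BC·AD·BC·A·B·AD·A·AD·BC·AD
    A ↦ AD
    B ↦ A
    C ↦ B
    D ↦ BC

A->AD, B->A, C->B, D->BC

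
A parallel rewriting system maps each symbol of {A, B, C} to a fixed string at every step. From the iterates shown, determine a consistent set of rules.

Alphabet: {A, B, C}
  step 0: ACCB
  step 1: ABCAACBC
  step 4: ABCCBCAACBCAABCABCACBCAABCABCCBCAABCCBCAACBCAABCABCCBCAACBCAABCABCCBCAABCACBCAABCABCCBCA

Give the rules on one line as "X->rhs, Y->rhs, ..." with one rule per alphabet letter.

A->ABC, B->CBC, C->A

  step 0 ⇒ step 1: ACCB ⇒ ABC·A·A·CBC
    A ↦ ABC
    B ↦ CBC
    C ↦ A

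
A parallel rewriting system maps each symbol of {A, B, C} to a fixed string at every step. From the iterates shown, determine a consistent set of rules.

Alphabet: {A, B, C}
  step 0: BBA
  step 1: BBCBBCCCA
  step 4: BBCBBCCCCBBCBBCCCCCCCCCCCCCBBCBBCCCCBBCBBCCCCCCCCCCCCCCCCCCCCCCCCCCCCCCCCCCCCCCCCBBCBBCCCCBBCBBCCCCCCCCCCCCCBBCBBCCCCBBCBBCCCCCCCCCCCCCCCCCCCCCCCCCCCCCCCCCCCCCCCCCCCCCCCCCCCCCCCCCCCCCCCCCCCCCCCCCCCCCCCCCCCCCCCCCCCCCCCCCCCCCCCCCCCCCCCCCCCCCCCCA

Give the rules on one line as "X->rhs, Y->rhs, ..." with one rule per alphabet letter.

A->CCA, B->BBC, C->CCC

  step 0 ⇒ step 1: BBA ⇒ BBC·BBC·CCA
    A ↦ CCA
    B ↦ BBC
    C ↦ CCC  (constrained at step 1)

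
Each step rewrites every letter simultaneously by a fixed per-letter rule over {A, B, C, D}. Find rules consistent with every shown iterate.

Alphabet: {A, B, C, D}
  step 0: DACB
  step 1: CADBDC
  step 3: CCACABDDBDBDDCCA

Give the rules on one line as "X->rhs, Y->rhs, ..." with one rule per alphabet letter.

  step 0 ⇒ step 1: DACB ⇒ CA·D·BD·C
    A ↦ D
    B ↦ C
    C ↦ BD
    D ↦ CA

A->D, B->C, C->BD, D->CA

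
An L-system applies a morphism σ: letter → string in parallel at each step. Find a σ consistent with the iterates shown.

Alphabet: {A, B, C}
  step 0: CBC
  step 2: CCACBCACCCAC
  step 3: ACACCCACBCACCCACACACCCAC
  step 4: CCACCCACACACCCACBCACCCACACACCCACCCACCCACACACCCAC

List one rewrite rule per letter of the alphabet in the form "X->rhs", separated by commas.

  step 3 ⇒ step 4: ACACCCACBCACCCACACACCCAC ⇒ CC·AC·CC·AC·AC·AC·CC·AC·BC·AC·CC·AC·AC·AC·CC·AC·CC·AC·CC·AC·AC·AC·CC·AC
    A ↦ CC
    B ↦ BC
    C ↦ AC

A->CC, B->BC, C->AC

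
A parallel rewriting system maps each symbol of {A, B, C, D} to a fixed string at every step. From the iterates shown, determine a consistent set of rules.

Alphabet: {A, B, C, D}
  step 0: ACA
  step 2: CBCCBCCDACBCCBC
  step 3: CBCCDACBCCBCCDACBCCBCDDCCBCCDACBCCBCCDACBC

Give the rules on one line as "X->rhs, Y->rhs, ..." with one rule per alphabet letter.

  step 2 ⇒ step 3: CBCCBCCDACBCCBC ⇒ CBC·CDA·CBC·CBC·CDA·CBC·CBC·DD·C·CBC·CDA·CBC·CBC·CDA·CBC
    A ↦ C
    B ↦ CDA
    C ↦ CBC
    D ↦ DD

A->C, B->CDA, C->CBC, D->DD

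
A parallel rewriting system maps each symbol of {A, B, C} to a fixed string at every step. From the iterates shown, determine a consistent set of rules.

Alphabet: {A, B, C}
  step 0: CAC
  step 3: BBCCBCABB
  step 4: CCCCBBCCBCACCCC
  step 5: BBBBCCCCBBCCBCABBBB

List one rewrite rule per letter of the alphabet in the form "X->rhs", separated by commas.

A->CA, B->CC, C->B

  step 4 ⇒ step 5: CCCCBBCCBCACCCC ⇒ B·B·B·B·CC·CC·B·B·CC·B·CA·B·B·B·B
    A ↦ CA
    B ↦ CC
    C ↦ B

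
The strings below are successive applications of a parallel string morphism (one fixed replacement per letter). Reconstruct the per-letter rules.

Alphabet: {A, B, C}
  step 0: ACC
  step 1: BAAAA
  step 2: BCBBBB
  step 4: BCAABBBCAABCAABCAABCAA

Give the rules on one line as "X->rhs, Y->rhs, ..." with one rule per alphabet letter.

  step 1 ⇒ step 2: BAAAA ⇒ BC·B·B·B·B
    A ↦ B
    B ↦ BC
  step 0 ⇒ step 1: ACC ⇒ B·AA·AA
    C ↦ AA

A->B, B->BC, C->AA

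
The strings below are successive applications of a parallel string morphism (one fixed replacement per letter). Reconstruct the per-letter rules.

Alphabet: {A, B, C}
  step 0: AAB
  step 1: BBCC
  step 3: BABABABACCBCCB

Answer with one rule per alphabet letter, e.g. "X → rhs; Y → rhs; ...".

  step 0 ⇒ step 1: AAB ⇒ B·B·CC
    A ↦ B
    B ↦ CC
    C ↦ BA  (constrained at step 1)

A->B, B->CC, C->BA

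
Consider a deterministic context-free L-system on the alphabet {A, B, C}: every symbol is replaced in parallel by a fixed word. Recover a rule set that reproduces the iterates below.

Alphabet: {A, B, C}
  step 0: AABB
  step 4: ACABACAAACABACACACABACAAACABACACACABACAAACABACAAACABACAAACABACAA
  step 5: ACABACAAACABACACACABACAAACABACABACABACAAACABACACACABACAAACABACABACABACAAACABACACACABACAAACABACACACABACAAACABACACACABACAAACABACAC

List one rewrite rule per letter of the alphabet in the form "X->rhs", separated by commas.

A->AC, B->AA, C->AB

  step 4 ⇒ step 5: ACABACAAACABACACACABACAAACABACACACABACAAACABACAAACABACAAACABACAA ⇒ AC·AB·AC·AA·AC·AB·AC·AC·AC·AB·AC·AA·AC·AB·AC·AB·AC·AB·AC·AA·AC·AB·AC·AC·AC·AB·AC·AA·AC·AB·AC·AB·AC·AB·AC·AA·AC·AB·AC·AC·AC·AB·AC·AA·AC·AB·AC·AC·AC·AB·AC·AA·AC·AB·AC·AC·AC·AB·AC·AA·AC·AB·AC·AC
    A ↦ AC
    B ↦ AA
    C ↦ AB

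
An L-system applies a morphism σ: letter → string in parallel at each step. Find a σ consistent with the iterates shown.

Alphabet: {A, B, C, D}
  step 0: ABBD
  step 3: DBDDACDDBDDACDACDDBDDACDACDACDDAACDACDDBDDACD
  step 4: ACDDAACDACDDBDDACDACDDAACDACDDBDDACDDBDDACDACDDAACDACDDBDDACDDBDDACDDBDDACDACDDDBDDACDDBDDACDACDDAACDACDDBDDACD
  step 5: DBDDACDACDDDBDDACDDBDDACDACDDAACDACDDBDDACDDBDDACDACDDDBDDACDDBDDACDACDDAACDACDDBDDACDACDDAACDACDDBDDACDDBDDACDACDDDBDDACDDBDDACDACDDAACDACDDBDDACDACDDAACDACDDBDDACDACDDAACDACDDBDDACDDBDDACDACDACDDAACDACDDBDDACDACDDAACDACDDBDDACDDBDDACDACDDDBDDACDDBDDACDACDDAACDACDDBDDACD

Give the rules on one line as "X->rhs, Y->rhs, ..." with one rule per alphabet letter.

A->D, B->DA, C->BDD, D->ACD

  step 4 ⇒ step 5: ACDDAACDACDDBDDACDACDDAACDACDDBDDACDDBDDACDACDDAACDACDDBDDACDDBDDACDDBDDACDACDDDBDDACDDBDDACDACDDAACDACDDBDDACD ⇒ D·BDD·ACD·ACD·D·D·BDD·ACD·D·BDD·ACD·ACD·DA·ACD·ACD·D·BDD·ACD·D·BDD·ACD·ACD·D·D·BDD·ACD·D·BDD·ACD·ACD·DA·ACD·ACD·D·BDD·ACD·ACD·DA·ACD·ACD·D·BDD·ACD·D·BDD·ACD·ACD·D·D·BDD·ACD·D·BDD·ACD·ACD·DA·ACD·ACD·D·BDD·ACD·ACD·DA·ACD·ACD·D·BDD·ACD·ACD·DA·ACD·ACD·D·BDD·ACD·D·BDD·ACD·ACD·ACD·DA·ACD·ACD·D·BDD·ACD·ACD·DA·ACD·ACD·D·BDD·ACD·D·BDD·ACD·ACD·D·D·BDD·ACD·D·BDD·ACD·ACD·DA·ACD·ACD·D·BDD·ACD
    A ↦ D
    B ↦ DA
    C ↦ BDD
    D ↦ ACD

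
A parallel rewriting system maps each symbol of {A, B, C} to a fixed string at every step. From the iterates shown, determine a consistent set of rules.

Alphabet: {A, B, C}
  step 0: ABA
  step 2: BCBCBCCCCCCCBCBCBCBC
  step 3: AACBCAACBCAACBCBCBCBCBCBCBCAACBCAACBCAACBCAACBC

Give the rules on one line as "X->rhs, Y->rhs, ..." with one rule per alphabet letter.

A->CCC, B->AAC, C->BC

  step 2 ⇒ step 3: BCBCBCCCCCCCBCBCBCBC ⇒ AAC·BC·AAC·BC·AAC·BC·BC·BC·BC·BC·BC·BC·AAC·BC·AAC·BC·AAC·BC·AAC·BC
    B ↦ AAC
    C ↦ BC
    A ↦ CCC  (constrained at step 0)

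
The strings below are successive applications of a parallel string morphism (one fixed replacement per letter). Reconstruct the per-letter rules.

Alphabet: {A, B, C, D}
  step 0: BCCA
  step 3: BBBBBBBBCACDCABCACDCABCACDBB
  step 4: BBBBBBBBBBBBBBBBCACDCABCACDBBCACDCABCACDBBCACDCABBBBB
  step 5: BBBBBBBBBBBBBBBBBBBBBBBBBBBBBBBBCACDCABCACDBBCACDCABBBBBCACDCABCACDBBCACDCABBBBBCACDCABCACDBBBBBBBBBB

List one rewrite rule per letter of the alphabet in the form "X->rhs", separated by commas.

A->CD, B->BB, C->CA, D->B

  step 4 ⇒ step 5: BBBBBBBBBBBBBBBBCACDCABCACDBBCACDCABCACDBBCACDCABBBBB ⇒ BB·BB·BB·BB·BB·BB·BB·BB·BB·BB·BB·BB·BB·BB·BB·BB·CA·CD·CA·B·CA·CD·BB·CA·CD·CA·B·BB·BB·CA·CD·CA·B·CA·CD·BB·CA·CD·CA·B·BB·BB·CA·CD·CA·B·CA·CD·BB·BB·BB·BB·BB
    A ↦ CD
    B ↦ BB
    C ↦ CA
    D ↦ B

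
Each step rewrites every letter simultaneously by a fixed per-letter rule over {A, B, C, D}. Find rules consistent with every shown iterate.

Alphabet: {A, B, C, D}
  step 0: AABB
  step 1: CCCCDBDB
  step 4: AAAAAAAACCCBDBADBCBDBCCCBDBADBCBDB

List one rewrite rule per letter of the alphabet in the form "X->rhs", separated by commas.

A->CC, B->DB, C->A, D->CB

  step 0 ⇒ step 1: AABB ⇒ CC·CC·DB·DB
    A ↦ CC
    B ↦ DB
    C ↦ A  (constrained at step 1)
    D ↦ CB  (constrained at step 1)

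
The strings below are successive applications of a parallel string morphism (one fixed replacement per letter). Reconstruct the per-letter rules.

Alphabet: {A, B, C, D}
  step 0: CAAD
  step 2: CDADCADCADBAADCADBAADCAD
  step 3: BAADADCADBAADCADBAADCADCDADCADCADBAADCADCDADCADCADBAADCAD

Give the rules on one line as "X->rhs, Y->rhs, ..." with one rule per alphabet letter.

A->ADC, B->CD, C->BA, D->AD

  step 2 ⇒ step 3: CDADCADCADBAADCADBAADCAD ⇒ BA·AD·ADC·AD·BA·ADC·AD·BA·ADC·AD·CD·ADC·ADC·AD·BA·ADC·AD·CD·ADC·ADC·AD·BA·ADC·AD
    A ↦ ADC
    B ↦ CD
    C ↦ BA
    D ↦ AD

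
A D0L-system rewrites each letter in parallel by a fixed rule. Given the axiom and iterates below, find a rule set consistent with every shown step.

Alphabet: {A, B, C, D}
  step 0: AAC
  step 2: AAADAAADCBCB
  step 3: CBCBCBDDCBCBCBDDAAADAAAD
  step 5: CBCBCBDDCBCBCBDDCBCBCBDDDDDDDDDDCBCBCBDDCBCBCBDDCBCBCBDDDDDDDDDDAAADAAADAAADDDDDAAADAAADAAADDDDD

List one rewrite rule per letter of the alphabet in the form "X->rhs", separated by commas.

  step 2 ⇒ step 3: AAADAAADCBCB ⇒ CB·CB·CB·DD·CB·CB·CB·DD·AA·AD·AA·AD
    A ↦ CB
    B ↦ AD
    C ↦ AA
    D ↦ DD

A->CB, B->AD, C->AA, D->DD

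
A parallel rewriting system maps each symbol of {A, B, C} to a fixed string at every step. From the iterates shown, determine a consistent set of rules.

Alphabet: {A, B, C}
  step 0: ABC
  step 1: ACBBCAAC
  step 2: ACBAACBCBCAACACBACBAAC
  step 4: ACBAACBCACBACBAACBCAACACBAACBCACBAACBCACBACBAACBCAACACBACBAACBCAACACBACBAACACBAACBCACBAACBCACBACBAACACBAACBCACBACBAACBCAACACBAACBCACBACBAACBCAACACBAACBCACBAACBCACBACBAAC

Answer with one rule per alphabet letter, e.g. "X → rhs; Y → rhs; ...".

A->ACB, B->BC, C->AAC

  step 1 ⇒ step 2: ACBBCAAC ⇒ ACB·AAC·BC·BC·AAC·ACB·ACB·AAC
    A ↦ ACB
    B ↦ BC
    C ↦ AAC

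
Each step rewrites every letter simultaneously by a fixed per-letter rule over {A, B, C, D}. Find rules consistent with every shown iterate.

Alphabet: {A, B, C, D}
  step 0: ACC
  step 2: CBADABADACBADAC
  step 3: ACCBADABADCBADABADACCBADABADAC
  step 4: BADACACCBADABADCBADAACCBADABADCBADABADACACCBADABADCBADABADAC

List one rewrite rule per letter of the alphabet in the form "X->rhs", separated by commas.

  step 3 ⇒ step 4: ACCBADABADCBADABADACCBADABADAC ⇒ BAD·AC·AC·C·BAD·A·BAD·C·BAD·A·AC·C·BAD·A·BAD·C·BAD·A·BAD·AC·AC·C·BAD·A·BAD·C·BAD·A·BAD·AC
    A ↦ BAD
    B ↦ C
    C ↦ AC
    D ↦ A

A->BAD, B->C, C->AC, D->A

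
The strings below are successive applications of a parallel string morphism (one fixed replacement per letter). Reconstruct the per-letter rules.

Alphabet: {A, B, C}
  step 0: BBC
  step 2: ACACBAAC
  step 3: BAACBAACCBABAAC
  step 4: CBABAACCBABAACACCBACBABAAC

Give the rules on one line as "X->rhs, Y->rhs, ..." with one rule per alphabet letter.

  step 3 ⇒ step 4: BAACBAACCBABAAC ⇒ C·BA·BA·AC·C·BA·BA·AC·AC·C·BA·C·BA·BA·AC
    A ↦ BA
    B ↦ C
    C ↦ AC

A->BA, B->C, C->AC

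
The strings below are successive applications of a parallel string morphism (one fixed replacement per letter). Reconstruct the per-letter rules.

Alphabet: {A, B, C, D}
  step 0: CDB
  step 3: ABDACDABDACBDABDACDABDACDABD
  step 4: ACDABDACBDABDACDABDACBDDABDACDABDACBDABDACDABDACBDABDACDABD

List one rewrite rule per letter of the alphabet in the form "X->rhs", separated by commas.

A->AC, B->D, C->BD, D->ABD

  step 3 ⇒ step 4: ABDACDABDACBDABDACDABDACDABD ⇒ AC·D·ABD·AC·BD·ABD·AC·D·ABD·AC·BD·D·ABD·AC·D·ABD·AC·BD·ABD·AC·D·ABD·AC·BD·ABD·AC·D·ABD
    A ↦ AC
    B ↦ D
    C ↦ BD
    D ↦ ABD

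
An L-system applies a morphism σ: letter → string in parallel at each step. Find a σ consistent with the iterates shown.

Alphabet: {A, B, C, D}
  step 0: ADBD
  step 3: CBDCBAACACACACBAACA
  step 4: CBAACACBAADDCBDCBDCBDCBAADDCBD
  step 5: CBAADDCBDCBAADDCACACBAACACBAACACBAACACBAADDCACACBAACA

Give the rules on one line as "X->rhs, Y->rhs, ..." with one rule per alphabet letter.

A->D, B->AA, C->CB, D->CA

  step 4 ⇒ step 5: CBAACACBAADDCBDCBDCBDCBAADDCBD ⇒ CB·AA·D·D·CB·D·CB·AA·D·D·CA·CA·CB·AA·CA·CB·AA·CA·CB·AA·CA·CB·AA·D·D·CA·CA·CB·AA·CA
    A ↦ D
    B ↦ AA
    C ↦ CB
    D ↦ CA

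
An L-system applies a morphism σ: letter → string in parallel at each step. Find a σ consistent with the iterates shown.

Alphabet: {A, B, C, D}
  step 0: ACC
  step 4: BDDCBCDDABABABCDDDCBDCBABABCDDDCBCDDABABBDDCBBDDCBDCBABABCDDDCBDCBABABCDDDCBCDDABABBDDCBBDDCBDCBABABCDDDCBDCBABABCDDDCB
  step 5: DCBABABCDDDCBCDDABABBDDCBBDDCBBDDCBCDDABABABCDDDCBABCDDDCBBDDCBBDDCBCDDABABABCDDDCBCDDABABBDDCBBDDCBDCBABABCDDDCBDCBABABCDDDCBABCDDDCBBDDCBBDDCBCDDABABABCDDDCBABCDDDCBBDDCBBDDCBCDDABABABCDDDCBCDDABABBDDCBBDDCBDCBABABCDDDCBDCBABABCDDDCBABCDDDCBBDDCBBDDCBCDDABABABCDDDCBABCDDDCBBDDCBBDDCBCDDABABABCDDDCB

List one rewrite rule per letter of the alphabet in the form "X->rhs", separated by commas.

  step 4 ⇒ step 5: BDDCBCDDABABABCDDDCBDCBABABCDDDCBCDDABABBDDCBBDDCBDCBABABCDDDCBDCBABABCDDDCBCDDABABBDDCBBDDCBDCBABABCDDDCBDCBABABCDDDCB ⇒ DCB·AB·AB·CDD·DCB·CDD·AB·AB·BD·DCB·BD·DCB·BD·DCB·CDD·AB·AB·AB·CDD·DCB·AB·CDD·DCB·BD·DCB·BD·DCB·CDD·AB·AB·AB·CDD·DCB·CDD·AB·AB·BD·DCB·BD·DCB·DCB·AB·AB·CDD·DCB·DCB·AB·AB·CDD·DCB·AB·CDD·DCB·BD·DCB·BD·DCB·CDD·AB·AB·AB·CDD·DCB·AB·CDD·DCB·BD·DCB·BD·DCB·CDD·AB·AB·AB·CDD·DCB·CDD·AB·AB·BD·DCB·BD·DCB·DCB·AB·AB·CDD·DCB·DCB·AB·AB·CDD·DCB·AB·CDD·DCB·BD·DCB·BD·DCB·CDD·AB·AB·AB·CDD·DCB·AB·CDD·DCB·BD·DCB·BD·DCB·CDD·AB·AB·AB·CDD·DCB
    A ↦ BD
    B ↦ DCB
    C ↦ CDD
    D ↦ AB

A->BD, B->DCB, C->CDD, D->AB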